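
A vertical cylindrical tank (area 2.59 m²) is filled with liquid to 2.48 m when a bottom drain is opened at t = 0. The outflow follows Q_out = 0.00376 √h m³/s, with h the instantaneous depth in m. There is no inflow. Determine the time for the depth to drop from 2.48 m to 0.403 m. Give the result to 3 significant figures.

1290 s

Unsteady balance on liquid volume: A dh/dt = −0.00376 √h.
This is separable: 2 d(√h)/dt = −0.00376/A, so √h = √h₀ − (0.00376/(2A)) t.
t = 2A(√h₀ − √h)/0.00376 = 2·2.59·(√2.48 − √0.403)/0.00376
  = 5.1800 × (1.5748 − 0.63482) / 0.00376 = 1295.0 s.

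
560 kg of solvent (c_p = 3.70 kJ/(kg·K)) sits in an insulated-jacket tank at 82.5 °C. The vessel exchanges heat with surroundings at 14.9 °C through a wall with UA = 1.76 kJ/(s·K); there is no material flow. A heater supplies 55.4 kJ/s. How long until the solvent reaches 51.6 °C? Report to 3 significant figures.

2280 s

Lumped-capacitance energy balance: M c_p dT/dt = UA(T_amb − T) + Q̇.
τ = M c_p/UA = 1177.3 s; T_ss = T_amb + Q̇/UA = 14.9 + 55.4/1.76 = 46.377 °C.
T(t) = T_ss + (T₀ − T_ss)e^(−t/τ); set T = 51.6:
t = −τ ln[(T − T_ss)/(T₀ − T_ss)] = −1177.3 · ln(0.14458) = 2276.7 s.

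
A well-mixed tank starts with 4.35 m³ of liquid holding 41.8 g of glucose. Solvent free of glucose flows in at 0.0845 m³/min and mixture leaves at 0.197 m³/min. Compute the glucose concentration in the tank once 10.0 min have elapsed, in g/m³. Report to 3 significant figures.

Let m(t) be the amount of glucose. Volume: V(t) = V₀ + (Q_in − Q_out) t = 4.35 − 0.11250 t; V(10.0) = 3.2250 m³.
Species balance (pure solvent in): dm/dt = −Q_out · m/V(t).
Separate: dm/m = −Q_out dt/V(t) ⇒ ln(m/m₀) = −(Q_out/(Q_in−Q_out)) ln(V/V₀).
m = m₀ (V₀/V)^(Q_out/(Q_in−Q_out)) = 41.8 × (4.35/3.2250)^(-1.7511) = 24.752 g.
C = m/V = 24.752/3.2250 = 7.6749 g/m³.

7.67 g/m³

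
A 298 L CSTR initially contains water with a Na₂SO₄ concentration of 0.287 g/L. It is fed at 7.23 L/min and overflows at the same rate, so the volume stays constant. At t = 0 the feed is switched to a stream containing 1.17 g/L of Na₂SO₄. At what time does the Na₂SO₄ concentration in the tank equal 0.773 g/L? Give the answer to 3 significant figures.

Mass balance on the solute (V constant): V dC/dt = Q(C_in − C), so τ = V/Q = 41.217 min.
C(t) = C_in + (C₀ − C_in) e^(−t/τ). Set C = 0.773 and solve for t:
e^(−t/τ) = (C − C_in)/(C₀ − C_in) = (0.773 − 1.17)/(0.287 − 1.17) = 0.44960
t = −τ ln(…) = 41.217 × 0.79939 = 32.949 min.

32.9 min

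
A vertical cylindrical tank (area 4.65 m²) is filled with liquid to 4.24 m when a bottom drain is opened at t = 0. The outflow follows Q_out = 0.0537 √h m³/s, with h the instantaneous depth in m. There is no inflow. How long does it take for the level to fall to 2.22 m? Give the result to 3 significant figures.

98.6 s

A dh/dt = −Q_out = −0.0537 √h.
∫ h^(−1/2) dh = −(0.0537/A) ∫ dt, giving 2√h = 2√h₀ − (0.0537/A) t.
t = 2A(√h₀ − √h)/0.0537 = 2·4.65·(√4.24 − √2.22)/0.0537
  = 9.3000 × (2.0591 − 1.4900) / 0.0537 = 98.570 s.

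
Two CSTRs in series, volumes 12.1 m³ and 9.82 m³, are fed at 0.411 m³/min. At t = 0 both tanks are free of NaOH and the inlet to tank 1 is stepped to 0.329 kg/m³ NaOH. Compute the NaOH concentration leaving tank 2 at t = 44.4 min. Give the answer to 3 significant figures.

Species balance on tank i: dCᵢ/dt = (Cᵢ₋₁ − Cᵢ)/τᵢ with τᵢ = Vᵢ/Q.
τ₁ = 12.1/0.411 = 29.440 min; τ₂ = 9.82/0.411 = 23.893 min.
Tank 1: C₁ = C_in(1 − e^(−t/τ₁)). Tank 2 (τ₁ ≠ τ₂): C₂ = C_in[1 − (τ₁ e^(−t/τ₁) − τ₂ e^(−t/τ₂))/(τ₁ − τ₂)].
At t = 44.4: e^(−t/τ₁) = 0.22132, e^(−t/τ₂) = 0.15594.
C₂ = 0.329·[1 − (29.440·0.22132 − 23.893·0.15594)/(5.5474)] = 0.329·0.49707 = 0.16354 kg/m³.

0.164 kg/m³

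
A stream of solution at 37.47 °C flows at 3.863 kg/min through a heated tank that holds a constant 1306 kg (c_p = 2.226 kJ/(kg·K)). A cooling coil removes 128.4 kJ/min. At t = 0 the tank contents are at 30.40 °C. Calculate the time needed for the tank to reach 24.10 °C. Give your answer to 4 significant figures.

546.4 min

M c_p dT/dt = ṁ c_p (T_in − T) − Q̇.
τ = M/ṁ = 338.079 min; T_ss = T_in − Q̇/(ṁ c_p) = 22.5381 °C.
T(t) = T_ss + (T₀ − T_ss) e^(−t/τ). Set T = 24.10:
e^(−t/τ) = (24.10 − 22.5381)/(30.40 − 22.5381) = 0.198667
t = −338.079 · ln(0.198667) = 546.378 min.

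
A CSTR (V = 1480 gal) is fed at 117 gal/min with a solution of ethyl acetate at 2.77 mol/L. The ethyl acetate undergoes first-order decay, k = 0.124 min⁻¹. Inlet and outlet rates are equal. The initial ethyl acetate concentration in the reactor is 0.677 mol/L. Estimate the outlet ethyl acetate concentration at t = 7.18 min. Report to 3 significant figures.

Species balance: V dC/dt = Q C_in − Q C − k V C.
dC/dt = (Q/V) C_in − (Q/V + k) C; effective rate a = Q/V + k = 0.079054 + 0.124 = 0.20305 min⁻¹.
C_ss = Q C_in/(Q + kV) = 1.0784 mol/L; C(t) = C_ss + (C₀ − C_ss) e^(−a t).
C(7.18) = 1.0784 + (-0.40143)·e^(−0.20305·7.18) = 1.0784 + (-0.40143)·0.23272 = 0.98501 mol/L.

0.985 mol/L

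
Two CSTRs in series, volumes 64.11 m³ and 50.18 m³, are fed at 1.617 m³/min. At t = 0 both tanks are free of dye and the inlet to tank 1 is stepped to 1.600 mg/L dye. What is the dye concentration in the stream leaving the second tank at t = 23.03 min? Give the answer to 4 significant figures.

0.2248 mg/L

Time constants: τᵢ = Vᵢ/Q for each well-mixed tank.
τ₁ = 64.11/1.617 = 39.6475 min; τ₂ = 50.18/1.617 = 31.0328 min.
Tank 1: C₁ = C_in(1 − e^(−t/τ₁)). Tank 2 (τ₁ ≠ τ₂): C₂ = C_in[1 − (τ₁ e^(−t/τ₁) − τ₂ e^(−t/τ₂))/(τ₁ − τ₂)].
At t = 23.03: e^(−t/τ₁) = 0.559412, e^(−t/τ₂) = 0.476104.
C₂ = 1.600·[1 − (39.6475·0.559412 − 31.0328·0.476104)/(8.61472)] = 1.600·0.140488 = 0.224781 mg/L.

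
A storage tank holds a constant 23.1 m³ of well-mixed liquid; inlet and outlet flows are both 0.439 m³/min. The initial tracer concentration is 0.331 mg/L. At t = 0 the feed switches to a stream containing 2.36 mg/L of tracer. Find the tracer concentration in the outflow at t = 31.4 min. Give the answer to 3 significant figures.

1.24 mg/L

Mass balance on the solute (V constant): V dC/dt = Q(C_in − C).
Time constant τ = V/Q = 23.1/0.439 = 52.620 min.
Solution: C(t) = C_in + (C₀ − C_in) e^(−t/τ).
C(31.4) = 2.36 + (0.331 − 2.36)·e^(−31.4/52.620) = 2.36 + (-2.0290)·0.55061 = 1.2428 mg/L.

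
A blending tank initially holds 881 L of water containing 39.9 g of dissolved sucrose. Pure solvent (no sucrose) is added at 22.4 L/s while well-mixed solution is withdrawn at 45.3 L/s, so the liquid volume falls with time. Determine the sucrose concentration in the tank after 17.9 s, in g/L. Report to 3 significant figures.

Let m(t) be the amount of sucrose. Volume: V(t) = V₀ + (Q_in − Q_out) t = 881 − 22.900 t; V(17.9) = 471.09 L.
Species balance (pure solvent in): dm/dt = −Q_out · m/V(t).
dm/m = −Q_out dt/(V₀ − 22.900 t); integrating gives ln(m/m₀) = −(Q_out/(Q_in−Q_out)) ln(V/V₀).
m = m₀ (V₀/V)^(Q_out/(Q_in−Q_out)) = 39.9 × (881/471.09)^(-1.9782) = 11.566 g.
C = m/V = 11.566/471.09 = 0.024551 g/L.

0.0246 g/L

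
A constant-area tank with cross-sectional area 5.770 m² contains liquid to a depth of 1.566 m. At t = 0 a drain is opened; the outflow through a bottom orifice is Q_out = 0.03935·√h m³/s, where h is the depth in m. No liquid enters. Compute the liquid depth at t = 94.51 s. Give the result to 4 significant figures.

0.8633 m

Accumulation of liquid (constant cross-section A): A dh/dt = −0.03935 √h.
Separate and integrate: 2(√h − √h₀) = −(0.03935/A) t.
√h = √1.566 − 0.03935·94.51/(2·5.770) = 1.25140 − 0.322268 = 0.929132.
h = 0.929132² = 0.863285 m.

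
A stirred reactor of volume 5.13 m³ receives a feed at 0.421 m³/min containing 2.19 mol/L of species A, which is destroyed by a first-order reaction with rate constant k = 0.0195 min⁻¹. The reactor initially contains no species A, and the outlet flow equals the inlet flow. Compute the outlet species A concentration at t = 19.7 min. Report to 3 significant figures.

Species balance: V dC/dt = Q C_in − Q C − k V C.
dC/dt = (Q/V) C_in − (Q/V + k) C; effective rate a = Q/V + k = 0.082066 + 0.0195 = 0.10157 min⁻¹.
C_ss = Q C_in/(Q + kV) = 1.7695 mol/L; C(t) = C_ss + (C₀ − C_ss) e^(−a t).
C(19.7) = 1.7695 + (-1.7695)·e^(−0.10157·19.7) = 1.7695 + (-1.7695)·0.13522 = 1.5303 mol/L.

1.53 mol/L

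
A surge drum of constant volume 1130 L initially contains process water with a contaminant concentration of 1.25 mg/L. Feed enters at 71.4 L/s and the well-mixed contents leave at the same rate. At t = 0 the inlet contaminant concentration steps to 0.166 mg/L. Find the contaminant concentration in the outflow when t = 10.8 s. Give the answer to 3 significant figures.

0.714 mg/L

Unsteady species balance (constant V, well mixed): V dC/dt = Q(C_in − C).
So dC/dt = (C_in − C)/τ with τ = V/Q = 1130/71.4 = 15.826 s.
Solution: C(t) = C_in + (C₀ − C_in) e^(−t/τ).
C(10.8) = 0.166 + (1.25 − 0.166)·e^(−10.8/15.826) = 0.166 + (1.0840)·0.50540 = 0.71385 mg/L.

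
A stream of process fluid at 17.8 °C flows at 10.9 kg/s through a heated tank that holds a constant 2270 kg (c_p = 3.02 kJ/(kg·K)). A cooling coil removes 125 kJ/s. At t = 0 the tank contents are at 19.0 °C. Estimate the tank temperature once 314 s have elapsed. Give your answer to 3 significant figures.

15.1 °C

M c_p dT/dt = ṁ c_p (T_in − T) − Q̇.
τ = M/ṁ = 208.26 s; T_ss = T_in − Q̇/(ṁ c_p) = 17.8 − 125/(10.9·3.02) = 14.003 °C.
T approaches T_ss exponentially: T(t) = T_ss + (T₀ − T_ss) e^(−t/τ).
T(314) = 14.003 + (4.9973)·e^(−314/208.26) = 14.003 + (4.9973)·0.22141 = 15.109 °C.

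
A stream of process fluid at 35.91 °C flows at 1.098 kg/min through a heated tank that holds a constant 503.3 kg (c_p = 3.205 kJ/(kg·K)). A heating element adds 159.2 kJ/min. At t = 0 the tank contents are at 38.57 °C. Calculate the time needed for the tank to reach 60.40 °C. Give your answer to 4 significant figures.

M c_p dT/dt = ṁ c_p (T_in − T) + Q̇.
τ = M/ṁ = 458.379 min; T_ss = T_in + Q̇/(ṁ c_p) = 81.1490 °C.
T(t) = T_ss + (T₀ − T_ss) e^(−t/τ). Set T = 60.40:
e^(−t/τ) = (60.40 − 81.1490)/(38.57 − 81.1490) = 0.487306
t = −458.379 · ln(0.487306) = 329.512 min.

329.5 min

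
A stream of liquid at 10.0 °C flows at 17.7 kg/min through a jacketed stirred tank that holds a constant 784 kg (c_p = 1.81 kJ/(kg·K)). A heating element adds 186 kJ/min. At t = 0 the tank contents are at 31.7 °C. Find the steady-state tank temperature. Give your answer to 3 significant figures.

M c_p dT/dt = ṁ c_p (T_in − T) + Q̇.
At steady state dT/dt = 0 ⇒ T_ss = T_in + Q̇/(ṁ c_p) = 10.0 + 186/(17.7·1.81) = 15.806 °C.

15.8 °C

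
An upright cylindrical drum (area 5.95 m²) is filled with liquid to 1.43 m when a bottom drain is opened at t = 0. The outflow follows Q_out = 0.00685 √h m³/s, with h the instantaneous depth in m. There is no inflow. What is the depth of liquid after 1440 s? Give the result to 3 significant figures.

Unsteady balance on liquid volume: A dh/dt = −0.00685 √h.
Separate and integrate: 2(√h − √h₀) = −(0.00685/A) t.
√h = √1.43 − 0.00685·1440/(2·5.95) = 1.1958 − 0.82891 = 0.36692.
h = 0.36692² = 0.13463 m.

0.135 m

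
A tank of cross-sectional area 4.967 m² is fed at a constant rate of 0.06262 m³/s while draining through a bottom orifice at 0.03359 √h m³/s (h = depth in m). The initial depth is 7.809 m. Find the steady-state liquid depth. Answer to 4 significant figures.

3.475 m

Volume balance on the tank: A dh/dt = Q_in − 0.03359 √h. At steady state dh/dt = 0:
Q_in = 0.03359 √h_ss ⇒ √h_ss = 0.06262/0.03359 = 1.86425.
h_ss = 1.86425² = 3.47541 m. (Since h₀ = 7.809 m > h_ss, the level will fall toward this value.)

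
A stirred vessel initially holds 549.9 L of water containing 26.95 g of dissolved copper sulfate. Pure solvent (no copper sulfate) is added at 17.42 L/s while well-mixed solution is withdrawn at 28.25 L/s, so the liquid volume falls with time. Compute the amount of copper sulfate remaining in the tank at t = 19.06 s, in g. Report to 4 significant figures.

7.896 g

Total volume: dV/dt = Q_in − Q_out = -10.8300 L/s, so V(t) = 549.9 − 10.8300 t and V(19.06) = 343.480 L.
Solute balance: dm/dt = 0 − Q_out C = −Q_out m/V(t).
Separate: dm/m = −Q_out dt/V(t) ⇒ ln(m/m₀) = −(Q_out/(Q_in−Q_out)) ln(V/V₀).
m = m₀ (V₀/V)^(Q_out/(Q_in−Q_out)) = 26.95 × (549.9/343.480)^(-2.60849) = 7.89640 g.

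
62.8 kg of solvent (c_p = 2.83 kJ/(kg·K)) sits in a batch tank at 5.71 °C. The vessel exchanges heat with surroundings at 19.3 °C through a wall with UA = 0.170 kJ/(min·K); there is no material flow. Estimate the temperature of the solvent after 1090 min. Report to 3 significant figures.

Lumped-capacitance energy balance: M c_p dT/dt = UA(T_amb − T).
dT/dt = (T_ss − T)/τ with T_ss = T_amb = 19.300 °C, τ = M c_p/UA = 62.8·2.83/0.170 = 1045.4 min.
T approaches T_ss exponentially: T(t) = T_ss + (T₀ − T_ss) e^(−t/τ).
T(1090) = 19.300 + (-13.590)·0.35253 = 14.509 °C.

14.5 °C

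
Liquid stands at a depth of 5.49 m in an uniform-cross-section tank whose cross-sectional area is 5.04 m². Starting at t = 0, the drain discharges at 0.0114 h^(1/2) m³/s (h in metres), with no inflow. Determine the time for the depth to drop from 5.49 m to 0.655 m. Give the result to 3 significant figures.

Mass balance (ρ constant): A dh/dt = −0.0114 √h.
This is separable: 2 d(√h)/dt = −0.0114/A, so √h = √h₀ − (0.0114/(2A)) t.
t = 2A(√h₀ − √h)/0.0114 = 2·5.04·(√5.49 − √0.655)/0.0114
  = 10.080 × (2.3431 − 0.80932) / 0.0114 = 1356.2 s.

1360 s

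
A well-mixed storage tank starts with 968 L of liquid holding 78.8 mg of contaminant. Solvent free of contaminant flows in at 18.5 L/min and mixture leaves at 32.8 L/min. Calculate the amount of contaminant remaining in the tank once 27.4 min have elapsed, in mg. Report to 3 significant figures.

Let m(t) be the amount of contaminant. Volume: V(t) = V₀ + (Q_in − Q_out) t = 968 − 14.300 t; V(27.4) = 576.18 L.
Species balance (pure solvent in): dm/dt = −Q_out · m/V(t).
dm/m = −Q_out dt/(V₀ − 14.300 t); integrating gives ln(m/m₀) = −(Q_out/(Q_in−Q_out)) ln(V/V₀).
m = m₀ (V₀/V)^(Q_out/(Q_in−Q_out)) = 78.8 × (968/576.18)^(-2.2937) = 23.973 mg.

24.0 mg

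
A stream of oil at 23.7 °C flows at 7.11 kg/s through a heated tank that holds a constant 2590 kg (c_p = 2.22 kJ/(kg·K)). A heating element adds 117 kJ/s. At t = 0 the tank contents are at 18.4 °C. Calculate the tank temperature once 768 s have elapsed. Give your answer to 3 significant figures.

M c_p dT/dt = ṁ c_p (T_in − T) + Q̇.
Rearrange: dT/dt = (T_ss − T)/τ with τ = M/ṁ = 364.28 s and T_ss = T_in + Q̇/(ṁ c_p) = 31.112 °C.
Integrating: T(t) = T_ss + (T₀ − T_ss) e^(−t/τ).
T(768) = 31.112 + (-12.712)·e^(−768/364.28) = 31.112 + (-12.712)·0.12145 = 29.569 °C.

29.6 °C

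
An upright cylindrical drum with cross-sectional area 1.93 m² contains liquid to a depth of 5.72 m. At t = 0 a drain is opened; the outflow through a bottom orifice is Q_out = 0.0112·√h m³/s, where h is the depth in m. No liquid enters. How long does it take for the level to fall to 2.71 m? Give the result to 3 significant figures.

With no inflow, A dh/dt = −0.0112 √h.
This is separable: 2 d(√h)/dt = −0.0112/A, so √h = √h₀ − (0.0112/(2A)) t.
t = 2A(√h₀ − √h)/0.0112 = 2·1.93·(√5.72 − √2.71)/0.0112
  = 3.8600 × (2.3917 − 1.6462) / 0.0112 = 256.91 s.

257 s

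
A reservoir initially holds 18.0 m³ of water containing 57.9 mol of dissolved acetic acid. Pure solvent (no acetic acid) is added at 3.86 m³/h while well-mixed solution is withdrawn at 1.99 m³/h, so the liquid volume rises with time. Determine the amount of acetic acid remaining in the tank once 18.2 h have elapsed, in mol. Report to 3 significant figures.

Total volume: dV/dt = Q_in − Q_out = 1.8700 m³/h, so V(t) = 18.0 + 1.8700 t and V(18.2) = 52.034 m³.
Species balance (pure solvent in): dm/dt = −Q_out · m/V(t).
Separate: dm/m = −Q_out dt/V(t) ⇒ ln(m/m₀) = −(Q_out/(Q_in−Q_out)) ln(V/V₀).
m = m₀ (V₀/V)^(Q_out/(Q_in−Q_out)) = 57.9 × (18.0/52.034)^(1.0642) = 18.710 mol.

18.7 mol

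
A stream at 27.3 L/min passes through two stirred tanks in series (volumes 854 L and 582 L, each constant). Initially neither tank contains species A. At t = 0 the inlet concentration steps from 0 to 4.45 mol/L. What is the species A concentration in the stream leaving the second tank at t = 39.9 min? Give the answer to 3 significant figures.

Each tank obeys Vᵢ dCᵢ/dt = Q(Cᵢ₋₁ − Cᵢ), so τᵢ = Vᵢ/Q.
τ₁ = 854/27.3 = 31.282 min; τ₂ = 582/27.3 = 21.319 min.
Solving the cascade with C₁(0)=C₂(0)=0 gives C₂(t) = C_in[1 − (τ₁ e^(−t/τ₁) − τ₂ e^(−t/τ₂))/(τ₁ − τ₂)].
At t = 39.9: e^(−t/τ₁) = 0.27929, e^(−t/τ₂) = 0.15388.
C₂ = 4.45·[1 − (31.282·0.27929 − 21.319·0.15388)/(9.9634)] = 4.45·0.45235 = 2.0130 mol/L.

2.01 mol/L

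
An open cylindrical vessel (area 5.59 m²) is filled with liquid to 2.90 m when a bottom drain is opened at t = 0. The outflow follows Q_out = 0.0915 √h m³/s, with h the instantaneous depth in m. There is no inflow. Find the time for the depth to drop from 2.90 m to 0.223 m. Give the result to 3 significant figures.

With no inflow, A dh/dt = −0.0915 √h.
Separate and integrate: 2(√h − √h₀) = −(0.0915/A) t.
t = 2A(√h₀ − √h)/0.0915 = 2·5.59·(√2.90 − √0.223)/0.0915
  = 11.180 × (1.7029 − 0.47223) / 0.0915 = 150.38 s.

150 s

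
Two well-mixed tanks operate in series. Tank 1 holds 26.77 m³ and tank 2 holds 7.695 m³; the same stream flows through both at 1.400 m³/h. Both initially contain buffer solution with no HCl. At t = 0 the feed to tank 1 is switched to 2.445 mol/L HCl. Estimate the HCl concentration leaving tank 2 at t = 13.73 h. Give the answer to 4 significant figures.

Each tank obeys Vᵢ dCᵢ/dt = Q(Cᵢ₋₁ − Cᵢ), so τᵢ = Vᵢ/Q.
τ₁ = 26.77/1.400 = 19.1214 h; τ₂ = 7.695/1.400 = 5.49643 h.
Tank 1: C₁ = C_in(1 − e^(−t/τ₁)). Tank 2 (τ₁ ≠ τ₂): C₂ = C_in[1 − (τ₁ e^(−t/τ₁) − τ₂ e^(−t/τ₂))/(τ₁ − τ₂)].
At t = 13.73: e^(−t/τ₁) = 0.487706, e^(−t/τ₂) = 0.0822505.
C₂ = 2.445·[1 − (19.1214·0.487706 − 5.49643·0.0822505)/(13.6250)] = 2.445·0.348730 = 0.852645 mol/L.

0.8526 mol/L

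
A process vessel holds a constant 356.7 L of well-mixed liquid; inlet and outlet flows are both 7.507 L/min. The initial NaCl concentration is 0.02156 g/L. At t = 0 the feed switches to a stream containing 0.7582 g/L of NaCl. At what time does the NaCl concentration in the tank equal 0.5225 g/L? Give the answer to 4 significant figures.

Unsteady species balance (constant V, well mixed): V dC/dt = Q(C_in − C), so τ = V/Q = 47.5157 min.
C(t) = C_in + (C₀ − C_in) e^(−t/τ). Set C = 0.5225 and solve for t:
e^(−t/τ) = (C − C_in)/(C₀ − C_in) = (0.5225 − 0.7582)/(0.02156 − 0.7582) = 0.319966
t = −τ ln(…) = 47.5157 × 1.13954 = 54.1460 min.

54.15 min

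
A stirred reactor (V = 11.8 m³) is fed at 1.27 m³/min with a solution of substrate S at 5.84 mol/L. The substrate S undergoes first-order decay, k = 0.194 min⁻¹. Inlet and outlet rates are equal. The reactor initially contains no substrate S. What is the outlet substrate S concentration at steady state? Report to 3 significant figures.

2.08 mol/L

Accumulation = in − out − consumed: V dC/dt = Q C_in − Q C − k V C.
Steady state (dC/dt = 0): C_ss = Q C_in/(Q + kV) = C_in/(1 + kV/Q).
C_ss = 1.27·5.84/(1.27 + 0.194·11.8) = 7.4168/3.5592 = 2.0838 mol/L.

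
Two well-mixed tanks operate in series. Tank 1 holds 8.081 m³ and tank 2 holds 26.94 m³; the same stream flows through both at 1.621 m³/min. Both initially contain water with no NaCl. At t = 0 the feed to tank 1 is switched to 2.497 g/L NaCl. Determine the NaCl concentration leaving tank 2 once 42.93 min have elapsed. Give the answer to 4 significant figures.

2.228 g/L

Species balance on tank i: dCᵢ/dt = (Cᵢ₋₁ − Cᵢ)/τᵢ with τᵢ = Vᵢ/Q.
τ₁ = 8.081/1.621 = 4.98519 min; τ₂ = 26.94/1.621 = 16.6194 min.
Solving the cascade with C₁(0)=C₂(0)=0 gives C₂(t) = C_in[1 − (τ₁ e^(−t/τ₁) − τ₂ e^(−t/τ₂))/(τ₁ − τ₂)].
At t = 42.93: e^(−t/τ₁) = 0.000182001, e^(−t/τ₂) = 0.0755372.
C₂ = 2.497·[1 − (4.98519·0.000182001 − 16.6194·0.0755372)/(-11.6342)] = 2.497·0.892173 = 2.22776 g/L.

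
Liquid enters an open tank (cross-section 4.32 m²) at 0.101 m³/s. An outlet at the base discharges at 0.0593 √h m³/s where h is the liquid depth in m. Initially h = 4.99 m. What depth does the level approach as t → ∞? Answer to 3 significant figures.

2.90 m

Volume balance on the tank: A dh/dt = Q_in − 0.0593 √h. At steady state dh/dt = 0:
Q_in = 0.0593 √h_ss ⇒ √h_ss = 0.101/0.0593 = 1.7032.
h_ss = 1.7032² = 2.9009 m. (Since h₀ = 4.99 m > h_ss, the level will fall toward this value.)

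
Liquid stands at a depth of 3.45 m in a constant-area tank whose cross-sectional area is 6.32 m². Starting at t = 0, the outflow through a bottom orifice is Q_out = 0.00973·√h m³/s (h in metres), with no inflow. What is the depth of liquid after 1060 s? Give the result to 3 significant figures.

With no inflow, A dh/dt = −0.00973 √h.
Separate and integrate: 2(√h − √h₀) = −(0.00973/A) t.
√h = √3.45 − 0.00973·1060/(2·6.32) = 1.8574 − 0.81597 = 1.0415.
h = 1.0415² = 1.0846 m.

1.08 m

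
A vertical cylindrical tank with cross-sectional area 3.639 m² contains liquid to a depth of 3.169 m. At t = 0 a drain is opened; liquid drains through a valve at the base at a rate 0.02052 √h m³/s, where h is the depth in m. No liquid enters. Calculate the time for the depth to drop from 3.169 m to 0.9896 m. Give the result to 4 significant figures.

278.6 s

With no inflow, A dh/dt = −0.02052 √h.
Separate and integrate: 2(√h − √h₀) = −(0.02052/A) t.
t = 2A(√h₀ − √h)/0.02052 = 2·3.639·(√3.169 − √0.9896)/0.02052
  = 7.27800 × (1.78017 − 0.994786) / 0.02052 = 278.558 s.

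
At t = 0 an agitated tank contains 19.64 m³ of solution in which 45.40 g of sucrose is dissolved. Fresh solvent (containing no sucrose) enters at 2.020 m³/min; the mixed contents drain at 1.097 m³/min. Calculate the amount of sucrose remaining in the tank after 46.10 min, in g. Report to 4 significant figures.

11.54 g

Let m(t) be the amount of sucrose. Volume: V(t) = V₀ + (Q_in − Q_out) t = 19.64 + 0.923000 t; V(46.10) = 62.1903 m³.
Solute balance: dm/dt = 0 − Q_out C = −Q_out m/V(t).
dm/m = −Q_out dt/(V₀ + 0.923000 t); integrating gives ln(m/m₀) = −(Q_out/(Q_in−Q_out)) ln(V/V₀).
m = m₀ (V₀/V)^(Q_out/(Q_in−Q_out)) = 45.40 × (19.64/62.1903)^(1.18852) = 11.5374 g.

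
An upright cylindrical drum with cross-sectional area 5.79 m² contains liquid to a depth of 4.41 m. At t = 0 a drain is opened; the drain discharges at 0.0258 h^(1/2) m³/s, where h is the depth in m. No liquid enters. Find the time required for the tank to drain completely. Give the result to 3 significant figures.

With no inflow, A dh/dt = −0.0258 √h.
∫ h^(−1/2) dh = −(0.0258/A) ∫ dt, giving 2√h = 2√h₀ − (0.0258/A) t.
Set h = 0: 2√h₀ = (0.0258/A) t_empty ⇒ t_empty = 2A√h₀/0.0258.
t_empty = 2·5.79·√4.41/0.0258 = 11.580·2.1000/0.0258 = 942.56 s.

943 s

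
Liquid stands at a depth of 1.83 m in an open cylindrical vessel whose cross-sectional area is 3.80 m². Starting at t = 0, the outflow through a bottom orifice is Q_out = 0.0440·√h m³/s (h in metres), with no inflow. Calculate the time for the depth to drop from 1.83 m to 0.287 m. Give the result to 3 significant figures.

Unsteady balance on liquid volume: A dh/dt = −0.0440 √h.
This is separable: 2 d(√h)/dt = −0.0440/A, so √h = √h₀ − (0.0440/(2A)) t.
t = 2A(√h₀ − √h)/0.0440 = 2·3.80·(√1.83 − √0.287)/0.0440
  = 7.6000 × (1.3528 − 0.53572) / 0.0440 = 141.13 s.

141 s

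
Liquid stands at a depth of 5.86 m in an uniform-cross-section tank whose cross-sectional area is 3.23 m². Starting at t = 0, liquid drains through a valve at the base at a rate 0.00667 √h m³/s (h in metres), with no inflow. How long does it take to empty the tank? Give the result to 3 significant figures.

Mass balance (ρ constant): A dh/dt = −0.00667 √h.
∫ h^(−1/2) dh = −(0.00667/A) ∫ dt, giving 2√h = 2√h₀ − (0.00667/A) t.
Tank is empty when √h = 0: t_empty = 2A√h₀/0.00667.
t_empty = 2·3.23·√5.86/0.00667 = 6.4600·2.4207/0.00667 = 2344.5 s.

2340 s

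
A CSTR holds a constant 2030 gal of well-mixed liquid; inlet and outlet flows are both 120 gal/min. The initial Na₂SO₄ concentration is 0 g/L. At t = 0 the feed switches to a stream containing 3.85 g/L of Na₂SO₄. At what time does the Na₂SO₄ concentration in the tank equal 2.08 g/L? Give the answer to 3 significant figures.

Mass balance on the solute (V constant): V dC/dt = Q(C_in − C), so τ = V/Q = 16.917 min.
C(t) = C_in + (C₀ − C_in) e^(−t/τ). Set C = 2.08 and solve for t:
e^(−t/τ) = (C − C_in)/(C₀ − C_in) = (2.08 − 3.85)/(0 − 3.85) = 0.45974
t = −τ ln(…) = 16.917 × 0.77709 = 13.146 min.

13.1 min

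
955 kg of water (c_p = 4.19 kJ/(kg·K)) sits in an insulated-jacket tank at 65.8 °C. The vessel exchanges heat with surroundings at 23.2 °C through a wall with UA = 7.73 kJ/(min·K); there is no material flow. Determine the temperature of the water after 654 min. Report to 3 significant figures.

M c_p dT/dt = −UA(T − T_amb).
dT/dt = (T_ss − T)/τ with T_ss = T_amb = 23.200 °C, τ = M c_p/UA = 955·4.19/7.73 = 517.65 min.
This is linear first-order; T(t) = T_ss + (T₀ − T_ss) e^(−t/τ).
T(654) = 23.200 + (42.600)·0.28269 = 35.243 °C.

35.2 °C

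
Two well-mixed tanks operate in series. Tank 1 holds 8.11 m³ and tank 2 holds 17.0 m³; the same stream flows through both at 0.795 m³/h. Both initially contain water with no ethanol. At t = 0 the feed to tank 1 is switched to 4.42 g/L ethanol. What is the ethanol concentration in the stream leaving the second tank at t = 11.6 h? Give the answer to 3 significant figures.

0.800 g/L

Each tank obeys Vᵢ dCᵢ/dt = Q(Cᵢ₋₁ − Cᵢ), so τᵢ = Vᵢ/Q.
τ₁ = 8.11/0.795 = 10.201 h; τ₂ = 17.0/0.795 = 21.384 h.
Tank 1: C₁ = C_in(1 − e^(−t/τ₁)). Tank 2 (τ₁ ≠ τ₂): C₂ = C_in[1 − (τ₁ e^(−t/τ₁) − τ₂ e^(−t/τ₂))/(τ₁ − τ₂)].
At t = 11.6: e^(−t/τ₁) = 0.32074, e^(−t/τ₂) = 0.58131.
C₂ = 4.42·[1 − (10.201·0.32074 − 21.384·0.58131)/(-11.182)] = 4.42·0.18098 = 0.79995 g/L.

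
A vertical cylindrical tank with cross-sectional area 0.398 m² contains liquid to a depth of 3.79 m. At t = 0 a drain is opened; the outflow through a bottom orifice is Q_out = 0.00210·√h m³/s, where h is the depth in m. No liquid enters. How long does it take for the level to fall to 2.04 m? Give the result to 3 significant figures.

Mass balance (ρ constant): A dh/dt = −0.00210 √h.
Separate and integrate: 2(√h − √h₀) = −(0.00210/A) t.
t = 2A(√h₀ − √h)/0.00210 = 2·0.398·(√3.79 − √2.04)/0.00210
  = 0.79600 × (1.9468 − 1.4283) / 0.00210 = 196.54 s.

197 s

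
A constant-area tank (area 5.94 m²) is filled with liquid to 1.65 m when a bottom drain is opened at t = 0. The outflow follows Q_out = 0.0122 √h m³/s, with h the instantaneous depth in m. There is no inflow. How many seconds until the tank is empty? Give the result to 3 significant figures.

With no inflow, A dh/dt = −0.0122 √h.
Separate and integrate: 2(√h − √h₀) = −(0.0122/A) t.
Set h = 0: 2√h₀ = (0.0122/A) t_empty ⇒ t_empty = 2A√h₀/0.0122.
t_empty = 2·5.94·√1.65/0.0122 = 11.880·1.2845/0.0122 = 1250.8 s.

1250 s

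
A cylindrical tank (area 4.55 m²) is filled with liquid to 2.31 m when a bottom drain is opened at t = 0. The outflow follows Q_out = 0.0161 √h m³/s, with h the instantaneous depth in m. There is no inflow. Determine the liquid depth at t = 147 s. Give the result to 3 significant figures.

1.59 m

Volume balance on the tank: A dh/dt = −0.0161 √h.
This is separable: 2 d(√h)/dt = −0.0161/A, so √h = √h₀ − (0.0161/(2A)) t.
√h = √2.31 − 0.0161·147/(2·4.55) = 1.5199 − 0.26008 = 1.2598.
h = 1.2598² = 1.5871 m.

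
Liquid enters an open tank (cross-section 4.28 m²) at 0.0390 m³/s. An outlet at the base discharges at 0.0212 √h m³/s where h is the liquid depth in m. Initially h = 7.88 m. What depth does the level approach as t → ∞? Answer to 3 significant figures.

Volume balance on the tank: A dh/dt = Q_in − 0.0212 √h. At steady state dh/dt = 0:
Q_in = 0.0212 √h_ss ⇒ √h_ss = 0.0390/0.0212 = 1.8396.
h_ss = 1.8396² = 3.3842 m. (Since h₀ = 7.88 m > h_ss, the level will fall toward this value.)

3.38 m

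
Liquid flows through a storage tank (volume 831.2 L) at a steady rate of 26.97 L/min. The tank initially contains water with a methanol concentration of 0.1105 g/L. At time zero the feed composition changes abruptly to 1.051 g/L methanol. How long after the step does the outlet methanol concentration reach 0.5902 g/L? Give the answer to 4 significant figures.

Species balance: V dC/dt = Q(C_in − C) ⇒ τ = V/Q = 30.8194 min.
C(t) = C_in + (C₀ − C_in) e^(−t/τ). Set C = 0.5902 and solve for t:
e^(−t/τ) = (C − C_in)/(C₀ − C_in) = (0.5902 − 1.051)/(0.1105 − 1.051) = 0.489952
t = −τ ln(…) = 30.8194 × 0.713448 = 21.9880 min.

21.99 min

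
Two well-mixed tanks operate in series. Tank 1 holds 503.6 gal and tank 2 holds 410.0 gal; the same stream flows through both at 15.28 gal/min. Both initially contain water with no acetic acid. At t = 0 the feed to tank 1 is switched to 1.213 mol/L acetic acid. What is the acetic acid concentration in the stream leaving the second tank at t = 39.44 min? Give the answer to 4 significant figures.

0.4626 mol/L

Each tank obeys Vᵢ dCᵢ/dt = Q(Cᵢ₋₁ − Cᵢ), so τᵢ = Vᵢ/Q.
τ₁ = 503.6/15.28 = 32.9581 min; τ₂ = 410.0/15.28 = 26.8325 min.
Solving the cascade with C₁(0)=C₂(0)=0 gives C₂(t) = C_in[1 − (τ₁ e^(−t/τ₁) − τ₂ e^(−t/τ₂))/(τ₁ − τ₂)].
At t = 39.44: e^(−t/τ₁) = 0.302199, e^(−t/τ₂) = 0.229957.
C₂ = 1.213·[1 − (32.9581·0.302199 − 26.8325·0.229957)/(6.12565)] = 1.213·0.381359 = 0.462589 mol/L.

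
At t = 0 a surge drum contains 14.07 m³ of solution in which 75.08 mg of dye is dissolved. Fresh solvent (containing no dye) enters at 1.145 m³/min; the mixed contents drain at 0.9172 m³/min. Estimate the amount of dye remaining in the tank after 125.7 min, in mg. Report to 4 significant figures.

0.8592 mg

Total volume: dV/dt = Q_in − Q_out = 0.227800 m³/min, so V(t) = 14.07 + 0.227800 t and V(125.7) = 42.7045 m³.
Solute balance: dm/dt = 0 − Q_out C = −Q_out m/V(t).
dm/m = −Q_out dt/(V₀ + 0.227800 t); integrating gives ln(m/m₀) = −(Q_out/(Q_in−Q_out)) ln(V/V₀).
m = m₀ (V₀/V)^(Q_out/(Q_in−Q_out)) = 75.08 × (14.07/42.7045)^(4.02634) = 0.859226 mg.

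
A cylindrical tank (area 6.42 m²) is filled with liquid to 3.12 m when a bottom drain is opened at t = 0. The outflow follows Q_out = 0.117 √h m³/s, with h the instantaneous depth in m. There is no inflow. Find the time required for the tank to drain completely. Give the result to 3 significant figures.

194 s

With no inflow, A dh/dt = −0.117 √h.
This is separable: 2 d(√h)/dt = −0.117/A, so √h = √h₀ − (0.117/(2A)) t.
Set h = 0: 2√h₀ = (0.117/A) t_empty ⇒ t_empty = 2A√h₀/0.117.
t_empty = 2·6.42·√3.12/0.117 = 12.840·1.7664/0.117 = 193.85 s.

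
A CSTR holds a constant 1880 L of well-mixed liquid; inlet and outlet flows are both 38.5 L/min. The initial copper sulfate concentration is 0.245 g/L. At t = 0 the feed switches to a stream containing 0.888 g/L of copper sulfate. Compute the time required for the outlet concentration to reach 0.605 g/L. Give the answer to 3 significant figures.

40.1 min

Species balance: V dC/dt = Q(C_in − C) ⇒ τ = V/Q = 48.831 min.
C(t) = C_in + (C₀ − C_in) e^(−t/τ). Set C = 0.605 and solve for t:
e^(−t/τ) = (C − C_in)/(C₀ − C_in) = (0.605 − 0.888)/(0.245 − 0.888) = 0.44012
t = −τ ln(…) = 48.831 × 0.82070 = 40.076 min.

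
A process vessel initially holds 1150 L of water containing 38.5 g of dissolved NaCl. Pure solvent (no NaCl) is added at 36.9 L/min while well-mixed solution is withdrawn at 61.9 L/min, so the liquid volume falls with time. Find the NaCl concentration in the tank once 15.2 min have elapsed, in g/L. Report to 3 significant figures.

0.0185 g/L

Total volume: dV/dt = Q_in − Q_out = -25.000 L/min, so V(t) = 1150 − 25.000 t and V(15.2) = 770.00 L.
No NaCl enters, so dm/dt = −Q_out · (m/V).
Separate: dm/m = −Q_out dt/V(t) ⇒ ln(m/m₀) = −(Q_out/(Q_in−Q_out)) ln(V/V₀).
m = m₀ (V₀/V)^(Q_out/(Q_in−Q_out)) = 38.5 × (1150/770.00)^(-2.4760) = 14.260 g.
C = m/V = 14.260/770.00 = 0.018520 g/L.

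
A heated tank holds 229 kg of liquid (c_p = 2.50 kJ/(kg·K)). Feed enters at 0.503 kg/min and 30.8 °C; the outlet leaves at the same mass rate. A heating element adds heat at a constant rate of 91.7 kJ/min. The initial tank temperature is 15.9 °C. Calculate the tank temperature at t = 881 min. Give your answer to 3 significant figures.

M c_p dT/dt = ṁ c_p (T_in − T) + Q̇.
τ = M/ṁ = 455.27 min; T_ss = T_in + Q̇/(ṁ c_p) = 30.8 + 91.7/(0.503·2.50) = 103.72 °C.
This is linear first-order; T(t) = T_ss + (T₀ − T_ss) e^(−t/τ).
T(881) = 103.72 + (-87.822)·e^(−881/455.27) = 103.72 + (-87.822)·0.14441 = 91.040 °C.

91.0 °C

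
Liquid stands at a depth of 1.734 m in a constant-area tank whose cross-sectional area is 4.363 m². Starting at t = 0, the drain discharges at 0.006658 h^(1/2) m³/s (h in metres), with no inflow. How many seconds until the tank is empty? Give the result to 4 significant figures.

1726 s

A dh/dt = −Q_out = −0.006658 √h.
Separate and integrate: 2(√h − √h₀) = −(0.006658/A) t.
Tank is empty when √h = 0: t_empty = 2A√h₀/0.006658.
t_empty = 2·4.363·√1.734/0.006658 = 8.72600·1.31681/0.006658 = 1725.82 s.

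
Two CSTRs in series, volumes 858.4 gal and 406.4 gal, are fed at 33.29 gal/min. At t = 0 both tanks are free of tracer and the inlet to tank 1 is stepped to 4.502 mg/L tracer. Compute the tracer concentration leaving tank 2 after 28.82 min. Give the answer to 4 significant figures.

2.088 mg/L

Time constants: τᵢ = Vᵢ/Q for each well-mixed tank.
τ₁ = 858.4/33.29 = 25.7855 min; τ₂ = 406.4/33.29 = 12.2079 min.
Tank 1: C₁ = C_in(1 − e^(−t/τ₁)). Tank 2 (τ₁ ≠ τ₂): C₂ = C_in[1 − (τ₁ e^(−t/τ₁) − τ₂ e^(−t/τ₂))/(τ₁ − τ₂)].
At t = 28.82: e^(−t/τ₁) = 0.327037, e^(−t/τ₂) = 0.0943473.
C₂ = 4.502·[1 − (25.7855·0.327037 − 12.2079·0.0943473)/(13.5777)] = 4.502·0.463748 = 2.08779 mg/L.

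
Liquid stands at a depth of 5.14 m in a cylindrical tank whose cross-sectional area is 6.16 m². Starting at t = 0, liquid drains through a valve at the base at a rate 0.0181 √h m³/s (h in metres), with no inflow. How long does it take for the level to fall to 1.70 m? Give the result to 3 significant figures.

With no inflow, A dh/dt = −0.0181 √h.
Separate and integrate: 2(√h − √h₀) = −(0.0181/A) t.
t = 2A(√h₀ − √h)/0.0181 = 2·6.16·(√5.14 − √1.70)/0.0181
  = 12.320 × (2.2672 − 1.3038) / 0.0181 = 655.69 s.

656 s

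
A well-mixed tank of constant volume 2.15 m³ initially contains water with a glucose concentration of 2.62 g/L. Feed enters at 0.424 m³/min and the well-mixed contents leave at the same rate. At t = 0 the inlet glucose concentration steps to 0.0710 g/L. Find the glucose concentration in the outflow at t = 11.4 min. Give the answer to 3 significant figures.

0.340 g/L

Accumulation = in − out for the solute gives V dC/dt = Q(C_in − C).
Rewrite as dC/dt + C/τ = C_in/τ, τ = V/Q = 5.0708 min.
C approaches C_in exponentially: C(t) = C_in + (C₀ − C_in) e^(−t/τ).
C(11.4) = 0.0710 + (2.62 − 0.0710)·e^(−11.4/5.0708) = 0.0710 + (2.5490)·0.10559 = 0.34015 g/L.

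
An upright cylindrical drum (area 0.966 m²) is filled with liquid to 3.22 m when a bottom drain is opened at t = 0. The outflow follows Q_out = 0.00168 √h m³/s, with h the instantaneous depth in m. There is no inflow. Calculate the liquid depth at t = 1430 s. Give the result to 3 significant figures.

0.304 m

With no inflow, A dh/dt = −0.00168 √h.
Separate and integrate: 2(√h − √h₀) = −(0.00168/A) t.
√h = √3.22 − 0.00168·1430/(2·0.966) = 1.7944 − 1.2435 = 0.55096.
h = 0.55096² = 0.30355 m.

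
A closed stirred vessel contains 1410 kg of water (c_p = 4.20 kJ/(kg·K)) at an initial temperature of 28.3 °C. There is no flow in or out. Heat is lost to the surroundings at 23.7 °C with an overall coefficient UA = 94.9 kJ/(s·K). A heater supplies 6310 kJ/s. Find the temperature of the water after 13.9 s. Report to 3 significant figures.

M c_p dT/dt = −UA(T − T_amb) + Q̇.
dT/dt = (T_ss − T)/τ with T_ss = T_amb + Q̇/UA = 23.7 + 6310/94.9 = 90.191 °C, τ = M c_p/UA = 1410·4.20/94.9 = 62.403 s.
Integrating: T(t) = T_ss + (T₀ − T_ss) e^(−t/τ).
T(13.9) = 90.191 + (-61.891)·0.80032 = 40.659 °C.

40.7 °C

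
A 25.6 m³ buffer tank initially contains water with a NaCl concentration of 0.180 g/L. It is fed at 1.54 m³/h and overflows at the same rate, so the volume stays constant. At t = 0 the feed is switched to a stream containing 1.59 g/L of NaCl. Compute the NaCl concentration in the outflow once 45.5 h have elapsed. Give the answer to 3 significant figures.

1.50 g/L

Unsteady species balance (constant V, well mixed): V dC/dt = Q(C_in − C).
Time constant τ = V/Q = 25.6/1.54 = 16.623 h.
C approaches C_in exponentially: C(t) = C_in + (C₀ − C_in) e^(−t/τ).
C(45.5) = 1.59 + (0.180 − 1.59)·e^(−45.5/16.623) = 1.59 + (-1.4100)·0.064757 = 1.4987 g/L.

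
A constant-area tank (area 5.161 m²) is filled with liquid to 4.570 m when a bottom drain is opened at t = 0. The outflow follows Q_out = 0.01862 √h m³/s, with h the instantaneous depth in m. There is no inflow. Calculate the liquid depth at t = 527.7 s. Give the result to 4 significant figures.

A dh/dt = −Q_out = −0.01862 √h.
This is separable: 2 d(√h)/dt = −0.01862/A, so √h = √h₀ − (0.01862/(2A)) t.
√h = √4.570 − 0.01862·527.7/(2·5.161) = 2.13776 − 0.951925 = 1.18583.
h = 1.18583² = 1.40619 m.

1.406 m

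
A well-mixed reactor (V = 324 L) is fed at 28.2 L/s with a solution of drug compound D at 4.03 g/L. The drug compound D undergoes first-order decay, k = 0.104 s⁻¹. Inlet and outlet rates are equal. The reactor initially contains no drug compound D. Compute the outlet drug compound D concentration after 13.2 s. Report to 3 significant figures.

V dC/dt = Q(C_in − C) − k V C.
This is linear with rate a = Q/V + k = 0.19104 s⁻¹.
C_ss = Q C_in/(Q + kV) = 1.8361 g/L; C(t) = C_ss + (C₀ − C_ss) e^(−a t).
C(13.2) = 1.8361 + (-1.8361)·e^(−0.19104·13.2) = 1.8361 + (-1.8361)·0.080324 = 1.6886 g/L.

1.69 g/L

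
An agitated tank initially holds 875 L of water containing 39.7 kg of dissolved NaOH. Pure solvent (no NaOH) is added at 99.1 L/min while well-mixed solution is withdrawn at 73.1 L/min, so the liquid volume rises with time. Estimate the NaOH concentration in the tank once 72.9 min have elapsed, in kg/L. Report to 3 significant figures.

Let m(t) be the amount of NaOH. Volume: V(t) = V₀ + (Q_in − Q_out) t = 875 + 26.000 t; V(72.9) = 2770.4 L.
No NaOH enters, so dm/dt = −Q_out · (m/V).
dm/m = −Q_out dt/(V₀ + 26.000 t); integrating gives ln(m/m₀) = −(Q_out/(Q_in−Q_out)) ln(V/V₀).
m = m₀ (V₀/V)^(Q_out/(Q_in−Q_out)) = 39.7 × (875/2770.4)^(2.8115) = 1.5542 kg.
C = m/V = 1.5542/2770.4 = 0.00056102 kg/L.

0.000561 kg/L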